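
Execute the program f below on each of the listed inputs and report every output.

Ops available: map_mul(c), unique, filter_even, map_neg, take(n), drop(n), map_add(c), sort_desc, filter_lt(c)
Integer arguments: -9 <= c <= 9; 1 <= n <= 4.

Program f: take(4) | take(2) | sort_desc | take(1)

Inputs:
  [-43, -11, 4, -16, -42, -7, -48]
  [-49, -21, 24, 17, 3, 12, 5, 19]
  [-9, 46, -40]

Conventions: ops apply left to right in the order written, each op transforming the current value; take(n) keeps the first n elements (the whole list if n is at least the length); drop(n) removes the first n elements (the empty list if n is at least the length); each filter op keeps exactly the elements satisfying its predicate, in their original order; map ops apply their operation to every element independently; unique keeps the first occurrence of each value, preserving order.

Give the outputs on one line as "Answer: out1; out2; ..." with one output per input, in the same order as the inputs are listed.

Execution, op by op:
  [-43, -11, 4, -16, -42, -7, -48] -> [-43, -11, 4, -16] -> [-43, -11] -> [-11, -43] -> [-11]
  [-49, -21, 24, 17, 3, 12, 5, 19] -> [-49, -21, 24, 17] -> [-49, -21] -> [-21, -49] -> [-21]
  [-9, 46, -40] -> [-9, 46, -40] -> [-9, 46] -> [46, -9] -> [46]

[-11]; [-21]; [46]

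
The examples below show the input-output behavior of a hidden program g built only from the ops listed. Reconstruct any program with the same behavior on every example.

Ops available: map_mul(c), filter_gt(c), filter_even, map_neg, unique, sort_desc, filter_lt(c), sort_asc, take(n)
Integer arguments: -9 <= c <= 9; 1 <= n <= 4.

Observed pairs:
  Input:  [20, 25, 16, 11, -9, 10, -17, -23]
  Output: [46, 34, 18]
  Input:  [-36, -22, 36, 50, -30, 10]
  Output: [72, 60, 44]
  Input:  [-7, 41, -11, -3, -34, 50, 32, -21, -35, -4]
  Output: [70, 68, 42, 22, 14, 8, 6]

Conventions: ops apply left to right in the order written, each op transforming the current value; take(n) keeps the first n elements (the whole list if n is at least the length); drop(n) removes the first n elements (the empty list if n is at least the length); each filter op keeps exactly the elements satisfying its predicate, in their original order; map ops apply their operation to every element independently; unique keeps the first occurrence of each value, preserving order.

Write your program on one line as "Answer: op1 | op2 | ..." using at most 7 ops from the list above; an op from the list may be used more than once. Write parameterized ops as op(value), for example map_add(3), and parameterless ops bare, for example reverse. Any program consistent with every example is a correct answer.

map_neg | map_mul(-2) | sort_desc | filter_lt(4) | map_neg | sort_desc

Check, running the answer program on each example:
  [20, 25, 16, 11, -9, 10, -17, -23] -> [-20, -25, -16, -11, 9, -10, 17, 23] -> [40, 50, 32, 22, -18, 20, -34, -46] -> [50, 40, 32, 22, 20, -18, -34, -46] -> [-18, -34, -46] -> [18, 34, 46] -> [46, 34, 18]
  [-36, -22, 36, 50, -30, 10] -> [36, 22, -36, -50, 30, -10] -> [-72, -44, 72, 100, -60, 20] -> [100, 72, 20, -44, -60, -72] -> [-44, -60, -72] -> [44, 60, 72] -> [72, 60, 44]
  [-7, 41, -11, -3, -34, 50, 32, -21, -35, -4] -> [7, -41, 11, 3, 34, -50, -32, 21, 35, 4] -> [-14, 82, -22, -6, -68, 100, 64, -42, -70, -8] -> [100, 82, 64, -6, -8, -14, -22, -42, -68, -70] -> [-6, -8, -14, -22, -42, -68, -70] -> [6, 8, 14, 22, 42, 68, 70] -> [70, 68, 42, 22, 14, 8, 6]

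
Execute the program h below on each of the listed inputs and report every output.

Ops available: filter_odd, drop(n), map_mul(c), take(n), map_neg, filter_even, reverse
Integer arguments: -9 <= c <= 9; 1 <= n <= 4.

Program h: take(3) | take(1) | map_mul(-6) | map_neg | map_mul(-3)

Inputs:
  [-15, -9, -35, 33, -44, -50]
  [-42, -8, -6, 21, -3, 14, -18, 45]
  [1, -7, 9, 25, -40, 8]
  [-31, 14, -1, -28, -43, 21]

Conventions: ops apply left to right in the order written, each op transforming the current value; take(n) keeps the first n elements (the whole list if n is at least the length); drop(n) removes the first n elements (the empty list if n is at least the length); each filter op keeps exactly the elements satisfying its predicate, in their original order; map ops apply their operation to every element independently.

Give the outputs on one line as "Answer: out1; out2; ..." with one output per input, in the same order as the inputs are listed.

Execution, op by op:
  [-15, -9, -35, 33, -44, -50] -> [-15, -9, -35] -> [-15] -> [90] -> [-90] -> [270]
  [-42, -8, -6, 21, -3, 14, -18, 45] -> [-42, -8, -6] -> [-42] -> [252] -> [-252] -> [756]
  [1, -7, 9, 25, -40, 8] -> [1, -7, 9] -> [1] -> [-6] -> [6] -> [-18]
  [-31, 14, -1, -28, -43, 21] -> [-31, 14, -1] -> [-31] -> [186] -> [-186] -> [558]

[270]; [756]; [-18]; [558]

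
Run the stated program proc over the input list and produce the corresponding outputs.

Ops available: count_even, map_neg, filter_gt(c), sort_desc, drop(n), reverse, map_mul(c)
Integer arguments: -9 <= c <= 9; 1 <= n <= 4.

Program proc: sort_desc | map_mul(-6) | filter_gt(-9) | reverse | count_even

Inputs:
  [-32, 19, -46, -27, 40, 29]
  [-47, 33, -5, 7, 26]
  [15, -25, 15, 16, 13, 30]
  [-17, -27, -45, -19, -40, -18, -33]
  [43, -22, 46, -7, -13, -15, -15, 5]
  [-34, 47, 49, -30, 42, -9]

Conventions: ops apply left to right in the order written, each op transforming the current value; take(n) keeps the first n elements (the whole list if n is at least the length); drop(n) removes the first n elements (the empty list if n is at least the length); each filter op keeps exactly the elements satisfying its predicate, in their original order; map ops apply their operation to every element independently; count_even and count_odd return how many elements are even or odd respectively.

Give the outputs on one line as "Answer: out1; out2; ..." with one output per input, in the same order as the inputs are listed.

Execution, op by op:
  [-32, 19, -46, -27, 40, 29] -> [40, 29, 19, -27, -32, -46] -> [-240, -174, -114, 162, 192, 276] -> [162, 192, 276] -> [276, 192, 162] -> 3
  [-47, 33, -5, 7, 26] -> [33, 26, 7, -5, -47] -> [-198, -156, -42, 30, 282] -> [30, 282] -> [282, 30] -> 2
  [15, -25, 15, 16, 13, 30] -> [30, 16, 15, 15, 13, -25] -> [-180, -96, -90, -90, -78, 150] -> [150] -> [150] -> 1
  [-17, -27, -45, -19, -40, -18, -33] -> [-17, -18, -19, -27, -33, -40, -45] -> [102, 108, 114, 162, 198, 240, 270] -> [102, 108, 114, 162, 198, 240, 270] -> [270, 240, 198, 162, 114, 108, 102] -> 7
  [43, -22, 46, -7, -13, -15, -15, 5] -> [46, 43, 5, -7, -13, -15, -15, -22] -> [-276, -258, -30, 42, 78, 90, 90, 132] -> [42, 78, 90, 90, 132] -> [132, 90, 90, 78, 42] -> 5
  [-34, 47, 49, -30, 42, -9] -> [49, 47, 42, -9, -30, -34] -> [-294, -282, -252, 54, 180, 204] -> [54, 180, 204] -> [204, 180, 54] -> 3

3; 2; 1; 7; 5; 3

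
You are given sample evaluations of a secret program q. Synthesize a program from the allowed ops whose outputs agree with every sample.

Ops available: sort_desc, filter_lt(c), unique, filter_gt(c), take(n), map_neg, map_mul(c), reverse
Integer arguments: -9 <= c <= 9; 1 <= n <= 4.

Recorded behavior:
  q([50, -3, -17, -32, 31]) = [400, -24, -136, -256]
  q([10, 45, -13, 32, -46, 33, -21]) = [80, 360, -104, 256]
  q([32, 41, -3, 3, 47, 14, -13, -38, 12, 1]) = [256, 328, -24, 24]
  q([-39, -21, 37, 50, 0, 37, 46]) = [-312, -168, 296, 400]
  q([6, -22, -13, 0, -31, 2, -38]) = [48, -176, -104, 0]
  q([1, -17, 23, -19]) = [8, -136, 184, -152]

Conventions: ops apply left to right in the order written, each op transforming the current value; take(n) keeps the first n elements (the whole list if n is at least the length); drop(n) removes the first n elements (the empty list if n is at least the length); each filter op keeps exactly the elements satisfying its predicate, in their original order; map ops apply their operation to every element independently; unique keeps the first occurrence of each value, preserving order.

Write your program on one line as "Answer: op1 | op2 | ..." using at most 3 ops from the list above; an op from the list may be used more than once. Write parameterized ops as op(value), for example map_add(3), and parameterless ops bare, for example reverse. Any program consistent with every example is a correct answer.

take(4) | map_mul(8)

Check, running the answer program on each example:
  [50, -3, -17, -32, 31] -> [50, -3, -17, -32] -> [400, -24, -136, -256]
  [10, 45, -13, 32, -46, 33, -21] -> [10, 45, -13, 32] -> [80, 360, -104, 256]
  [32, 41, -3, 3, 47, 14, -13, -38, 12, 1] -> [32, 41, -3, 3] -> [256, 328, -24, 24]
  [-39, -21, 37, 50, 0, 37, 46] -> [-39, -21, 37, 50] -> [-312, -168, 296, 400]
  [6, -22, -13, 0, -31, 2, -38] -> [6, -22, -13, 0] -> [48, -176, -104, 0]
  [1, -17, 23, -19] -> [1, -17, 23, -19] -> [8, -136, 184, -152]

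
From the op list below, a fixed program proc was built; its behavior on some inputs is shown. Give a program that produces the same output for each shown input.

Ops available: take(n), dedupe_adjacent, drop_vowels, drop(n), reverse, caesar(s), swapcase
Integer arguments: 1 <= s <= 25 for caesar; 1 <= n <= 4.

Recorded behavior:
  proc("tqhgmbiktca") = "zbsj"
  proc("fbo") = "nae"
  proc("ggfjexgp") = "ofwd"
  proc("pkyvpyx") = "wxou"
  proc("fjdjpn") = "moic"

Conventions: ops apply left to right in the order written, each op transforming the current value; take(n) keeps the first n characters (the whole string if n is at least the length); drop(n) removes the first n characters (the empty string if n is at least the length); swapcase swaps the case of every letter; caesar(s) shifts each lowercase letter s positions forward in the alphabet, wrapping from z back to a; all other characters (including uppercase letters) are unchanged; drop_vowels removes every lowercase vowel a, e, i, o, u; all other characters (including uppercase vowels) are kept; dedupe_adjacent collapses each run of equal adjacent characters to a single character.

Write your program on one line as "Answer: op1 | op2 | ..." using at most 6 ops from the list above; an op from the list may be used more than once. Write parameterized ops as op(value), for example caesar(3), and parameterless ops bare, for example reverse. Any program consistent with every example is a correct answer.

caesar(25) | swapcase | reverse | take(4) | swapcase

Check, running the answer program on each example:
  "tqhgmbiktca" -> "spgflahjsbz" -> "SPGFLAHJSBZ" -> "ZBSJHALFGPS" -> "ZBSJ" -> "zbsj"
  "fbo" -> "ean" -> "EAN" -> "NAE" -> "NAE" -> "nae"
  "ggfjexgp" -> "ffeidwfo" -> "FFEIDWFO" -> "OFWDIEFF" -> "OFWD" -> "ofwd"
  "pkyvpyx" -> "ojxuoxw" -> "OJXUOXW" -> "WXOUXJO" -> "WXOU" -> "wxou"
  "fjdjpn" -> "eiciom" -> "EICIOM" -> "MOICIE" -> "MOIC" -> "moic"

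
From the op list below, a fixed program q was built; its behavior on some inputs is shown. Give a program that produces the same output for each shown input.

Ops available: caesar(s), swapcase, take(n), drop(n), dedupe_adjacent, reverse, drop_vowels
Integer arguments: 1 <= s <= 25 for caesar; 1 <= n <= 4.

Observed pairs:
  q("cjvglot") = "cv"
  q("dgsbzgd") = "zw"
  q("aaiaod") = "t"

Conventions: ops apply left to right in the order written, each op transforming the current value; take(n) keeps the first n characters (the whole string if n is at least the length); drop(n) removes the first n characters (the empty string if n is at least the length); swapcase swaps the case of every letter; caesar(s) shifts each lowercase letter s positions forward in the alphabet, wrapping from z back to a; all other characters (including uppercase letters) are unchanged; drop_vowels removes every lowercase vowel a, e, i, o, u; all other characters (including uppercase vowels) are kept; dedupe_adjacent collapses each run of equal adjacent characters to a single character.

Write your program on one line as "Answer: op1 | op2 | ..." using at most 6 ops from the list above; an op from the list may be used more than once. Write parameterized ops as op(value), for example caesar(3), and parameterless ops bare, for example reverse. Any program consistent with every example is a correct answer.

take(2) | dedupe_adjacent | caesar(5) | reverse | caesar(14)

Check, running the answer program on each example:
  "cjvglot" -> "cj" -> "cj" -> "ho" -> "oh" -> "cv"
  "dgsbzgd" -> "dg" -> "dg" -> "il" -> "li" -> "zw"
  "aaiaod" -> "aa" -> "a" -> "f" -> "f" -> "t"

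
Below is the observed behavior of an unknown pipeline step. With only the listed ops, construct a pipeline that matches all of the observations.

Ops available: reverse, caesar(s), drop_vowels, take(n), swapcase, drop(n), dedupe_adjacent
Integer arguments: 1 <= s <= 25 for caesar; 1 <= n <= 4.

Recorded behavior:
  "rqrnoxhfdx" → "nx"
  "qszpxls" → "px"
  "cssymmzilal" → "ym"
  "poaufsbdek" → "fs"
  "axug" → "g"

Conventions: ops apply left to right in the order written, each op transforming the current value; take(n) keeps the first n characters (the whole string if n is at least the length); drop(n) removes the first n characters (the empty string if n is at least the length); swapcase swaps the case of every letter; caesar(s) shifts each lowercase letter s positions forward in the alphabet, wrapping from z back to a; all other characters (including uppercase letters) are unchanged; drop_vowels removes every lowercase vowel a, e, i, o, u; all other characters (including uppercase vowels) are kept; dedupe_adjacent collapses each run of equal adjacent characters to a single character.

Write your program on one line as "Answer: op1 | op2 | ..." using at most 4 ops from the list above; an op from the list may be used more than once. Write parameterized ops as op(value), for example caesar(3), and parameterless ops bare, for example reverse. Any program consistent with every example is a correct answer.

drop(3) | dedupe_adjacent | drop_vowels | take(2)

Check, running the answer program on each example:
  "rqrnoxhfdx" -> "noxhfdx" -> "noxhfdx" -> "nxhfdx" -> "nx"
  "qszpxls" -> "pxls" -> "pxls" -> "pxls" -> "px"
  "cssymmzilal" -> "ymmzilal" -> "ymzilal" -> "ymzll" -> "ym"
  "poaufsbdek" -> "ufsbdek" -> "ufsbdek" -> "fsbdk" -> "fs"
  "axug" -> "g" -> "g" -> "g" -> "g"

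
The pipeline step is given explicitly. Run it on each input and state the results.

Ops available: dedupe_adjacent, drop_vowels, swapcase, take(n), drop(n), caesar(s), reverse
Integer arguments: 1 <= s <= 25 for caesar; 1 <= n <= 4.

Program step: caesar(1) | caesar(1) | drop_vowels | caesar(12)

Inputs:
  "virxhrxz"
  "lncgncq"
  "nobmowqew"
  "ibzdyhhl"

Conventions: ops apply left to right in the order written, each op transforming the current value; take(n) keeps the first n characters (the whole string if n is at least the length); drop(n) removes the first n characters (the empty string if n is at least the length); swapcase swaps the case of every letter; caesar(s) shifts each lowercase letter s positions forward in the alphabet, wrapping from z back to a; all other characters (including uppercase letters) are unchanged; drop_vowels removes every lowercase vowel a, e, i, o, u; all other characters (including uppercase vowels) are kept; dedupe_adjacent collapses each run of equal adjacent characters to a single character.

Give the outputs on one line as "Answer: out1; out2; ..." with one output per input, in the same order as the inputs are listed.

"jwflvfln"; "zbbe"; "bcpckesk"; "wpnrvvz"

Execution, op by op:
  "virxhrxz" -> "wjsyisya" -> "xktzjtzb" -> "xktzjtzb" -> "jwflvfln"
  "lncgncq" -> "modhodr" -> "npeipes" -> "npps" -> "zbbe"
  "nobmowqew" -> "opcnpxrfx" -> "pqdoqysgy" -> "pqdqysgy" -> "bcpckesk"
  "ibzdyhhl" -> "jcaeziim" -> "kdbfajjn" -> "kdbfjjn" -> "wpnrvvz"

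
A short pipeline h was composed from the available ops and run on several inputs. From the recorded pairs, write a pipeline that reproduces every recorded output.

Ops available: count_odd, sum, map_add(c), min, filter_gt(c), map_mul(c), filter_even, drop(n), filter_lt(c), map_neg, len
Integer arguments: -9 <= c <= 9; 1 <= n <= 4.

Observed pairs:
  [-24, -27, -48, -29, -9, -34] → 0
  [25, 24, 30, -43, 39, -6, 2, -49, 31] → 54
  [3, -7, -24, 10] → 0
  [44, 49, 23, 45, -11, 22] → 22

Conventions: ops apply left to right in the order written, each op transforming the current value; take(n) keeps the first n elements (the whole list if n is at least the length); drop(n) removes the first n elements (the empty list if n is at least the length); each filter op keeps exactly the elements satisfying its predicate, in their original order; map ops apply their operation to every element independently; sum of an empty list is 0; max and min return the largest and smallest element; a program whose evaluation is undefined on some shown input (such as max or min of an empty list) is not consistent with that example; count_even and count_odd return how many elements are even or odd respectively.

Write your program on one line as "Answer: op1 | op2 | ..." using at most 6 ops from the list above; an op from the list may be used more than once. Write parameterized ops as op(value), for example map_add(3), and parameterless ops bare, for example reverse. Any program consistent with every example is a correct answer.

map_neg | filter_lt(-7) | drop(1) | filter_even | map_neg | sum

Check, running the answer program on each example:
  [-24, -27, -48, -29, -9, -34] -> [24, 27, 48, 29, 9, 34] -> [] -> [] -> [] -> [] -> 0
  [25, 24, 30, -43, 39, -6, 2, -49, 31] -> [-25, -24, -30, 43, -39, 6, -2, 49, -31] -> [-25, -24, -30, -39, -31] -> [-24, -30, -39, -31] -> [-24, -30] -> [24, 30] -> 54
  [3, -7, -24, 10] -> [-3, 7, 24, -10] -> [-10] -> [] -> [] -> [] -> 0
  [44, 49, 23, 45, -11, 22] -> [-44, -49, -23, -45, 11, -22] -> [-44, -49, -23, -45, -22] -> [-49, -23, -45, -22] -> [-22] -> [22] -> 22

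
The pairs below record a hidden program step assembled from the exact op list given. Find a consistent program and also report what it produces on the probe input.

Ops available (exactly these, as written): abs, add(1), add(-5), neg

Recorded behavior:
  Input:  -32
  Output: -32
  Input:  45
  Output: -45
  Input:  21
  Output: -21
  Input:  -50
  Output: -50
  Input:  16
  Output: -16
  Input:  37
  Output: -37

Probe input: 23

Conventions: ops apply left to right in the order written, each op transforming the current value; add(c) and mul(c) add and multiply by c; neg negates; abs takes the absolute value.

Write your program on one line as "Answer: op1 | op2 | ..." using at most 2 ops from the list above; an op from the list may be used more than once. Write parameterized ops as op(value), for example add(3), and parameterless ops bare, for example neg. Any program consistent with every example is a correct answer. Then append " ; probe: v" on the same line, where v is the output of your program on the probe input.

abs | neg ; probe: -23

Check, running the answer program on each example:
  -32 -> 32 -> -32
  45 -> 45 -> -45
  21 -> 21 -> -21
  -50 -> 50 -> -50
  16 -> 16 -> -16
  37 -> 37 -> -37
  probe: 23 -> 23 -> -23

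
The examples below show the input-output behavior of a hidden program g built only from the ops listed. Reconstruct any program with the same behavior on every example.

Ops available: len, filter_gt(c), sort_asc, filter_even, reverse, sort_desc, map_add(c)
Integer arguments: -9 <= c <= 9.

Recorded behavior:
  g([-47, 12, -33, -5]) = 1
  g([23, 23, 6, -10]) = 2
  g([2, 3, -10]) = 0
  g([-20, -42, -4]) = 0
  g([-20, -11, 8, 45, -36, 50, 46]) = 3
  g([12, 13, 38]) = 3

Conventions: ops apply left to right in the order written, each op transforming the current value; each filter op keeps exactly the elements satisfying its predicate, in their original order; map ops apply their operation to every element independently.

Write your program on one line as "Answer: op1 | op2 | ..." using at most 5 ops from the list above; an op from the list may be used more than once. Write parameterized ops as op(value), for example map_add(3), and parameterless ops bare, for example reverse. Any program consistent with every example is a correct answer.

filter_gt(-7) | filter_gt(9) | sort_asc | reverse | len

Check, running the answer program on each example:
  [-47, 12, -33, -5] -> [12, -5] -> [12] -> [12] -> [12] -> 1
  [23, 23, 6, -10] -> [23, 23, 6] -> [23, 23] -> [23, 23] -> [23, 23] -> 2
  [2, 3, -10] -> [2, 3] -> [] -> [] -> [] -> 0
  [-20, -42, -4] -> [-4] -> [] -> [] -> [] -> 0
  [-20, -11, 8, 45, -36, 50, 46] -> [8, 45, 50, 46] -> [45, 50, 46] -> [45, 46, 50] -> [50, 46, 45] -> 3
  [12, 13, 38] -> [12, 13, 38] -> [12, 13, 38] -> [12, 13, 38] -> [38, 13, 12] -> 3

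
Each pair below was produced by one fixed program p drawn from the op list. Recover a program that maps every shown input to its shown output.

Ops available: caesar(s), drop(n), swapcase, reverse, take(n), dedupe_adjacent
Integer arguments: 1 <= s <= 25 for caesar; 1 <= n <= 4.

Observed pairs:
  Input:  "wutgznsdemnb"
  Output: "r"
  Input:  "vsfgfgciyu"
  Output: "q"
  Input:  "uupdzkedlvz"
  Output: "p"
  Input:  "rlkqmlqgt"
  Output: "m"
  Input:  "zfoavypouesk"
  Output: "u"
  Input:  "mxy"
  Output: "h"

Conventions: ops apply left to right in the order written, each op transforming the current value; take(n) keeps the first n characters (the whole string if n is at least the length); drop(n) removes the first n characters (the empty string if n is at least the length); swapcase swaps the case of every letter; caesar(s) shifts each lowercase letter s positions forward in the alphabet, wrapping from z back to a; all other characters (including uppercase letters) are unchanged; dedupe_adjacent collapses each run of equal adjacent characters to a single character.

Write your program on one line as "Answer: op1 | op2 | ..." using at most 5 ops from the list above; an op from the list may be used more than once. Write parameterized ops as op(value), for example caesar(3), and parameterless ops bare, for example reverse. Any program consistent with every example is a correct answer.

dedupe_adjacent | take(2) | take(1) | caesar(21)

Check, running the answer program on each example:
  "wutgznsdemnb" -> "wutgznsdemnb" -> "wu" -> "w" -> "r"
  "vsfgfgciyu" -> "vsfgfgciyu" -> "vs" -> "v" -> "q"
  "uupdzkedlvz" -> "updzkedlvz" -> "up" -> "u" -> "p"
  "rlkqmlqgt" -> "rlkqmlqgt" -> "rl" -> "r" -> "m"
  "zfoavypouesk" -> "zfoavypouesk" -> "zf" -> "z" -> "u"
  "mxy" -> "mxy" -> "mx" -> "m" -> "h"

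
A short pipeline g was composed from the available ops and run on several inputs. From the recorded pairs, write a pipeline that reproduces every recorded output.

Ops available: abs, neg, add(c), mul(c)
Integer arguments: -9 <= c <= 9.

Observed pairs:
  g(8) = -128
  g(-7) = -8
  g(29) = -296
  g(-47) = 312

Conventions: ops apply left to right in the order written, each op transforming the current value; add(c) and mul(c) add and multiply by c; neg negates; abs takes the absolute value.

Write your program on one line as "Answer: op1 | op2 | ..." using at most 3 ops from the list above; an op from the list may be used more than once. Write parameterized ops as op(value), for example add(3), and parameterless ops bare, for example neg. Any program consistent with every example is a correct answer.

neg | add(-8) | mul(8)

Check, running the answer program on each example:
  8 -> -8 -> -16 -> -128
  -7 -> 7 -> -1 -> -8
  29 -> -29 -> -37 -> -296
  -47 -> 47 -> 39 -> 312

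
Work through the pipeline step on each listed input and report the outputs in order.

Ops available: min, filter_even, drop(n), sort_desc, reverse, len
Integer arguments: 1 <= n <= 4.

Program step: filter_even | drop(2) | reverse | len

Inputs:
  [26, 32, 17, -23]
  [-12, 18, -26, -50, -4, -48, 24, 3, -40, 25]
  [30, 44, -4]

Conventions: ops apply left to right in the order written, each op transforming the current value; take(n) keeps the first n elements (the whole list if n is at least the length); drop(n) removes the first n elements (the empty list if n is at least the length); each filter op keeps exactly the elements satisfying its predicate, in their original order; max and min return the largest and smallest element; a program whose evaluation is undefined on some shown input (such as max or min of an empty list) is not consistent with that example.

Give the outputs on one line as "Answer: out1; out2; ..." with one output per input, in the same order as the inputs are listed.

0; 6; 1

Execution, op by op:
  [26, 32, 17, -23] -> [26, 32] -> [] -> [] -> 0
  [-12, 18, -26, -50, -4, -48, 24, 3, -40, 25] -> [-12, 18, -26, -50, -4, -48, 24, -40] -> [-26, -50, -4, -48, 24, -40] -> [-40, 24, -48, -4, -50, -26] -> 6
  [30, 44, -4] -> [30, 44, -4] -> [-4] -> [-4] -> 1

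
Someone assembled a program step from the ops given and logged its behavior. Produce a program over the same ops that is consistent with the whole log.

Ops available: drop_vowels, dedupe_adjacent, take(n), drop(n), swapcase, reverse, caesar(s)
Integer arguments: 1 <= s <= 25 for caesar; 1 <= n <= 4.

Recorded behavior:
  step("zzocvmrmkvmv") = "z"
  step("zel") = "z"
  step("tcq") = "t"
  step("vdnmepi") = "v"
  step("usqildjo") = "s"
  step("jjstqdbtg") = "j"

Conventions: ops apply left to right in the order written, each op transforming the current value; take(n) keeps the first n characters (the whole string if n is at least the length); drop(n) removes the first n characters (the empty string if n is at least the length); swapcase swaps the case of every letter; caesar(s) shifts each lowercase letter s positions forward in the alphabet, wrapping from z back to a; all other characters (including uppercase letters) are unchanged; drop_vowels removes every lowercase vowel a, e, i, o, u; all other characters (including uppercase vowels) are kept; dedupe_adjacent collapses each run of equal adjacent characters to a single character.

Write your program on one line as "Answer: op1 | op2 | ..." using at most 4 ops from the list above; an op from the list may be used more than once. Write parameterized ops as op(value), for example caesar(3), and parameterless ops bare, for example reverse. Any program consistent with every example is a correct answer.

dedupe_adjacent | drop_vowels | take(1)

Check, running the answer program on each example:
  "zzocvmrmkvmv" -> "zocvmrmkvmv" -> "zcvmrmkvmv" -> "z"
  "zel" -> "zel" -> "zl" -> "z"
  "tcq" -> "tcq" -> "tcq" -> "t"
  "vdnmepi" -> "vdnmepi" -> "vdnmp" -> "v"
  "usqildjo" -> "usqildjo" -> "sqldj" -> "s"
  "jjstqdbtg" -> "jstqdbtg" -> "jstqdbtg" -> "j"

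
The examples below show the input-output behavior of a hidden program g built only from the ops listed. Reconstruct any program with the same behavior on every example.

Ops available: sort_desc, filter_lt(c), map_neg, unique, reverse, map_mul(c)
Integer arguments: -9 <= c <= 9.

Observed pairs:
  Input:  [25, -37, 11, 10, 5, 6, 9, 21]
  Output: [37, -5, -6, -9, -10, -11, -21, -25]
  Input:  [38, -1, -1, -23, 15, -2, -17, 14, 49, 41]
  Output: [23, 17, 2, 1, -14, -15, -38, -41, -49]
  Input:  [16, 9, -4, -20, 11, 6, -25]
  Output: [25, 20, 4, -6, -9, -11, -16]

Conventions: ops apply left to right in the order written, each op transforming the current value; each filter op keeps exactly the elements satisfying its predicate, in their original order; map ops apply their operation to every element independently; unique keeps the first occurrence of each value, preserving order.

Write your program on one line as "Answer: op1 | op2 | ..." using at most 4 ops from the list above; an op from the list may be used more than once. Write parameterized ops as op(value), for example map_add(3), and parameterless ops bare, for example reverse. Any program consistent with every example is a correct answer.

unique | sort_desc | map_neg | sort_desc

Check, running the answer program on each example:
  [25, -37, 11, 10, 5, 6, 9, 21] -> [25, -37, 11, 10, 5, 6, 9, 21] -> [25, 21, 11, 10, 9, 6, 5, -37] -> [-25, -21, -11, -10, -9, -6, -5, 37] -> [37, -5, -6, -9, -10, -11, -21, -25]
  [38, -1, -1, -23, 15, -2, -17, 14, 49, 41] -> [38, -1, -23, 15, -2, -17, 14, 49, 41] -> [49, 41, 38, 15, 14, -1, -2, -17, -23] -> [-49, -41, -38, -15, -14, 1, 2, 17, 23] -> [23, 17, 2, 1, -14, -15, -38, -41, -49]
  [16, 9, -4, -20, 11, 6, -25] -> [16, 9, -4, -20, 11, 6, -25] -> [16, 11, 9, 6, -4, -20, -25] -> [-16, -11, -9, -6, 4, 20, 25] -> [25, 20, 4, -6, -9, -11, -16]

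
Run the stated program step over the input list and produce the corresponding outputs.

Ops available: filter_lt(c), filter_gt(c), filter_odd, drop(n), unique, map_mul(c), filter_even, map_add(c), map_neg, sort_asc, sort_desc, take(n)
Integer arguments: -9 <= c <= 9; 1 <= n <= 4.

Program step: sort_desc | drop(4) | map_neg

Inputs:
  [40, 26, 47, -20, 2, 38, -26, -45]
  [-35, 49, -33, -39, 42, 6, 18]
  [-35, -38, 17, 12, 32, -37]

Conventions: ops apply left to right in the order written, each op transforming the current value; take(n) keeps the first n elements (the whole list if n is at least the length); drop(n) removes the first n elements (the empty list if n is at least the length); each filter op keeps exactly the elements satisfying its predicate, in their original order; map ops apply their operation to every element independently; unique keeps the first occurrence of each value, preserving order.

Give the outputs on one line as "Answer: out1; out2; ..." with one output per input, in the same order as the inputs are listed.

Execution, op by op:
  [40, 26, 47, -20, 2, 38, -26, -45] -> [47, 40, 38, 26, 2, -20, -26, -45] -> [2, -20, -26, -45] -> [-2, 20, 26, 45]
  [-35, 49, -33, -39, 42, 6, 18] -> [49, 42, 18, 6, -33, -35, -39] -> [-33, -35, -39] -> [33, 35, 39]
  [-35, -38, 17, 12, 32, -37] -> [32, 17, 12, -35, -37, -38] -> [-37, -38] -> [37, 38]

[-2, 20, 26, 45]; [33, 35, 39]; [37, 38]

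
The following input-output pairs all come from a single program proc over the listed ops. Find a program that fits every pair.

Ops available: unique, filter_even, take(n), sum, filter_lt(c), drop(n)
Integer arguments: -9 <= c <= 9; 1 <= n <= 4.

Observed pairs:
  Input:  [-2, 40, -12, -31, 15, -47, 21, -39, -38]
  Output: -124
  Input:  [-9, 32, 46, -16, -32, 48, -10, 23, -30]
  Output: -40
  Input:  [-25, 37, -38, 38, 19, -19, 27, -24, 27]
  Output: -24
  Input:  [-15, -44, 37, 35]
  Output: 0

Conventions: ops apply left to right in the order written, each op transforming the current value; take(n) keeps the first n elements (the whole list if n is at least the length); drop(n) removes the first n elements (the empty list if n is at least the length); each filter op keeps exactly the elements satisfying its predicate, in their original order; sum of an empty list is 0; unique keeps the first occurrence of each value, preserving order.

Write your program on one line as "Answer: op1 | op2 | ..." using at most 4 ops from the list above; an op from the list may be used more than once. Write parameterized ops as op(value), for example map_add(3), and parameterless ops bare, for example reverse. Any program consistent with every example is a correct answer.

filter_lt(7) | drop(3) | sum

Check, running the answer program on each example:
  [-2, 40, -12, -31, 15, -47, 21, -39, -38] -> [-2, -12, -31, -47, -39, -38] -> [-47, -39, -38] -> -124
  [-9, 32, 46, -16, -32, 48, -10, 23, -30] -> [-9, -16, -32, -10, -30] -> [-10, -30] -> -40
  [-25, 37, -38, 38, 19, -19, 27, -24, 27] -> [-25, -38, -19, -24] -> [-24] -> -24
  [-15, -44, 37, 35] -> [-15, -44] -> [] -> 0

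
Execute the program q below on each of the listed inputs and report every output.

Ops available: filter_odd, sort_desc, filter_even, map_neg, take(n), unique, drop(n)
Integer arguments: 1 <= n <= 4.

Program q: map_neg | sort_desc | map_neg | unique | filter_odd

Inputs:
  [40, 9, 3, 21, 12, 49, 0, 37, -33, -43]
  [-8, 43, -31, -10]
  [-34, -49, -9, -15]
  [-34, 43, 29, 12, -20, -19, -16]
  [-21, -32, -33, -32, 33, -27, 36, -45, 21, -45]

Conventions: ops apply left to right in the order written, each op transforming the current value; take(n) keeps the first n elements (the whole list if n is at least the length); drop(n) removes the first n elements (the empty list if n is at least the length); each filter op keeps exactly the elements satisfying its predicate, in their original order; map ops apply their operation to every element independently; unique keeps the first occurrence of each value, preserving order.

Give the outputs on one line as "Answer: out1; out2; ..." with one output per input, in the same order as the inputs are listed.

[-43, -33, 3, 9, 21, 37, 49]; [-31, 43]; [-49, -15, -9]; [-19, 29, 43]; [-45, -33, -27, -21, 21, 33]

Execution, op by op:
  [40, 9, 3, 21, 12, 49, 0, 37, -33, -43] -> [-40, -9, -3, -21, -12, -49, 0, -37, 33, 43] -> [43, 33, 0, -3, -9, -12, -21, -37, -40, -49] -> [-43, -33, 0, 3, 9, 12, 21, 37, 40, 49] -> [-43, -33, 0, 3, 9, 12, 21, 37, 40, 49] -> [-43, -33, 3, 9, 21, 37, 49]
  [-8, 43, -31, -10] -> [8, -43, 31, 10] -> [31, 10, 8, -43] -> [-31, -10, -8, 43] -> [-31, -10, -8, 43] -> [-31, 43]
  [-34, -49, -9, -15] -> [34, 49, 9, 15] -> [49, 34, 15, 9] -> [-49, -34, -15, -9] -> [-49, -34, -15, -9] -> [-49, -15, -9]
  [-34, 43, 29, 12, -20, -19, -16] -> [34, -43, -29, -12, 20, 19, 16] -> [34, 20, 19, 16, -12, -29, -43] -> [-34, -20, -19, -16, 12, 29, 43] -> [-34, -20, -19, -16, 12, 29, 43] -> [-19, 29, 43]
  [-21, -32, -33, -32, 33, -27, 36, -45, 21, -45] -> [21, 32, 33, 32, -33, 27, -36, 45, -21, 45] -> [45, 45, 33, 32, 32, 27, 21, -21, -33, -36] -> [-45, -45, -33, -32, -32, -27, -21, 21, 33, 36] -> [-45, -33, -32, -27, -21, 21, 33, 36] -> [-45, -33, -27, -21, 21, 33]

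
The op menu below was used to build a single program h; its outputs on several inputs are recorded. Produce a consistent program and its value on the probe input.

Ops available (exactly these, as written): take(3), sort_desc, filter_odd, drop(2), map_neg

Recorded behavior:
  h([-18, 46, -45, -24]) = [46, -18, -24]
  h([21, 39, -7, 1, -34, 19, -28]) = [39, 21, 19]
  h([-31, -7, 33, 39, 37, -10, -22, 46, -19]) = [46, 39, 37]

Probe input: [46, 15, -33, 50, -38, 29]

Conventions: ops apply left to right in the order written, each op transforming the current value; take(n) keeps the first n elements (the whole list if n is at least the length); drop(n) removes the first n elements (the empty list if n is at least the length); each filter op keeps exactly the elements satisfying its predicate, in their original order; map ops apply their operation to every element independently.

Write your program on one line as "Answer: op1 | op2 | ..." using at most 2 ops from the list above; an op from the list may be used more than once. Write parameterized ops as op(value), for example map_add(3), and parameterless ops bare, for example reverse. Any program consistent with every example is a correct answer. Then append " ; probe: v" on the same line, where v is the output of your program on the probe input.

sort_desc | take(3) ; probe: [50, 46, 29]

Check, running the answer program on each example:
  [-18, 46, -45, -24] -> [46, -18, -24, -45] -> [46, -18, -24]
  [21, 39, -7, 1, -34, 19, -28] -> [39, 21, 19, 1, -7, -28, -34] -> [39, 21, 19]
  [-31, -7, 33, 39, 37, -10, -22, 46, -19] -> [46, 39, 37, 33, -7, -10, -19, -22, -31] -> [46, 39, 37]
  probe: [46, 15, -33, 50, -38, 29] -> [50, 46, 29, 15, -33, -38] -> [50, 46, 29]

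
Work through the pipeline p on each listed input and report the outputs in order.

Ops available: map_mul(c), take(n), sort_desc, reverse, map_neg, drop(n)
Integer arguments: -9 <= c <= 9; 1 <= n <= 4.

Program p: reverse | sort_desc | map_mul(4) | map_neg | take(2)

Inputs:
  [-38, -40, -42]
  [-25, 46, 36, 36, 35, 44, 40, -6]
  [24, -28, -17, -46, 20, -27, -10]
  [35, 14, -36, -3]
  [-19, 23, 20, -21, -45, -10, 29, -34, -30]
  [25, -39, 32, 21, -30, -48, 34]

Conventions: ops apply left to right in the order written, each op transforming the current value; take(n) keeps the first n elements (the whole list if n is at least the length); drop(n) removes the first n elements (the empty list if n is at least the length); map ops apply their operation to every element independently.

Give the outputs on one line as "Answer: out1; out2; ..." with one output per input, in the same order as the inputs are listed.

[152, 160]; [-184, -176]; [-96, -80]; [-140, -56]; [-116, -92]; [-136, -128]

Execution, op by op:
  [-38, -40, -42] -> [-42, -40, -38] -> [-38, -40, -42] -> [-152, -160, -168] -> [152, 160, 168] -> [152, 160]
  [-25, 46, 36, 36, 35, 44, 40, -6] -> [-6, 40, 44, 35, 36, 36, 46, -25] -> [46, 44, 40, 36, 36, 35, -6, -25] -> [184, 176, 160, 144, 144, 140, -24, -100] -> [-184, -176, -160, -144, -144, -140, 24, 100] -> [-184, -176]
  [24, -28, -17, -46, 20, -27, -10] -> [-10, -27, 20, -46, -17, -28, 24] -> [24, 20, -10, -17, -27, -28, -46] -> [96, 80, -40, -68, -108, -112, -184] -> [-96, -80, 40, 68, 108, 112, 184] -> [-96, -80]
  [35, 14, -36, -3] -> [-3, -36, 14, 35] -> [35, 14, -3, -36] -> [140, 56, -12, -144] -> [-140, -56, 12, 144] -> [-140, -56]
  [-19, 23, 20, -21, -45, -10, 29, -34, -30] -> [-30, -34, 29, -10, -45, -21, 20, 23, -19] -> [29, 23, 20, -10, -19, -21, -30, -34, -45] -> [116, 92, 80, -40, -76, -84, -120, -136, -180] -> [-116, -92, -80, 40, 76, 84, 120, 136, 180] -> [-116, -92]
  [25, -39, 32, 21, -30, -48, 34] -> [34, -48, -30, 21, 32, -39, 25] -> [34, 32, 25, 21, -30, -39, -48] -> [136, 128, 100, 84, -120, -156, -192] -> [-136, -128, -100, -84, 120, 156, 192] -> [-136, -128]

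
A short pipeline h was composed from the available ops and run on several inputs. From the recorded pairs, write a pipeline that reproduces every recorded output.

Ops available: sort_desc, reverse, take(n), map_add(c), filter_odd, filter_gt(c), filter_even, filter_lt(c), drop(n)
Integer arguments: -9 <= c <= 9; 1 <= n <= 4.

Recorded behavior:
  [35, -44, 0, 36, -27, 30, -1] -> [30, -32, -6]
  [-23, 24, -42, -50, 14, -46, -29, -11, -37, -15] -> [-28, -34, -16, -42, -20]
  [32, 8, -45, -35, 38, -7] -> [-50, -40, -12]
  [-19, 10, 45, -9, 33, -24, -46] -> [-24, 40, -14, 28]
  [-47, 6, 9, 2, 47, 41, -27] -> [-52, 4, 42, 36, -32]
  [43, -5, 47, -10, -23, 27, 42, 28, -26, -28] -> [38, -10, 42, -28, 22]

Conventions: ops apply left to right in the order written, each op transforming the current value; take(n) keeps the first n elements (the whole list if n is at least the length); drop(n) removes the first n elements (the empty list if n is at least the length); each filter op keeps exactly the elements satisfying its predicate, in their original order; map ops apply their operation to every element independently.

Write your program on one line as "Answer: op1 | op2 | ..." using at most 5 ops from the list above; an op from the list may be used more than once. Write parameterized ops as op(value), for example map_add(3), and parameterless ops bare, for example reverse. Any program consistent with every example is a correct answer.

map_add(-5) | reverse | filter_even | reverse

Check, running the answer program on each example:
  [35, -44, 0, 36, -27, 30, -1] -> [30, -49, -5, 31, -32, 25, -6] -> [-6, 25, -32, 31, -5, -49, 30] -> [-6, -32, 30] -> [30, -32, -6]
  [-23, 24, -42, -50, 14, -46, -29, -11, -37, -15] -> [-28, 19, -47, -55, 9, -51, -34, -16, -42, -20] -> [-20, -42, -16, -34, -51, 9, -55, -47, 19, -28] -> [-20, -42, -16, -34, -28] -> [-28, -34, -16, -42, -20]
  [32, 8, -45, -35, 38, -7] -> [27, 3, -50, -40, 33, -12] -> [-12, 33, -40, -50, 3, 27] -> [-12, -40, -50] -> [-50, -40, -12]
  [-19, 10, 45, -9, 33, -24, -46] -> [-24, 5, 40, -14, 28, -29, -51] -> [-51, -29, 28, -14, 40, 5, -24] -> [28, -14, 40, -24] -> [-24, 40, -14, 28]
  [-47, 6, 9, 2, 47, 41, -27] -> [-52, 1, 4, -3, 42, 36, -32] -> [-32, 36, 42, -3, 4, 1, -52] -> [-32, 36, 42, 4, -52] -> [-52, 4, 42, 36, -32]
  [43, -5, 47, -10, -23, 27, 42, 28, -26, -28] -> [38, -10, 42, -15, -28, 22, 37, 23, -31, -33] -> [-33, -31, 23, 37, 22, -28, -15, 42, -10, 38] -> [22, -28, 42, -10, 38] -> [38, -10, 42, -28, 22]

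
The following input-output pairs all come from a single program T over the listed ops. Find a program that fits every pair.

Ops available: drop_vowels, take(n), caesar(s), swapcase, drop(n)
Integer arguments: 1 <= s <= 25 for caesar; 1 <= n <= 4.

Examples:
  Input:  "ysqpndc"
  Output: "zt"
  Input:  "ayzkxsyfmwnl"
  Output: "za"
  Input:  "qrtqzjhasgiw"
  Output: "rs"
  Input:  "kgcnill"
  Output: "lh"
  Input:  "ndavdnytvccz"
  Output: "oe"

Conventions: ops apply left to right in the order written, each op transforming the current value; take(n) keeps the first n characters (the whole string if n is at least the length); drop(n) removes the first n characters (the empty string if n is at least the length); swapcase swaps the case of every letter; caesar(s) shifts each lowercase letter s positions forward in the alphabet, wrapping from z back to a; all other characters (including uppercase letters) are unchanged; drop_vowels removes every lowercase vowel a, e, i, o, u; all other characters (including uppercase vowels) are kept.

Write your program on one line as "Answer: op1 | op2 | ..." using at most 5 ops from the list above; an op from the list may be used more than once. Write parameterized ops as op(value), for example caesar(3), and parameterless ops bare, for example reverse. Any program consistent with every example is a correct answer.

drop_vowels | caesar(24) | caesar(3) | take(2)

Check, running the answer program on each example:
  "ysqpndc" -> "ysqpndc" -> "wqonlba" -> "ztrqoed" -> "zt"
  "ayzkxsyfmwnl" -> "yzkxsyfmwnl" -> "wxivqwdkulj" -> "zalytzgnxom" -> "za"
  "qrtqzjhasgiw" -> "qrtqzjhsgw" -> "oproxhfqeu" -> "rsurakithx" -> "rs"
  "kgcnill" -> "kgcnll" -> "iealjj" -> "lhdomm" -> "lh"
  "ndavdnytvccz" -> "ndvdnytvccz" -> "lbtblwrtaax" -> "oeweozuwdda" -> "oe"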